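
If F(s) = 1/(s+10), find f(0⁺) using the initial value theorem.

f(0⁺) = lim_{s→∞} s·1/(s+10) = lim_{s→∞} s/(s+10) = 1

Final answer: 1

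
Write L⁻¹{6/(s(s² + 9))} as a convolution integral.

6/(s(s² + 9)) = (1/s)·(6/(s² + 9)) = L{1}·L{2·sin(3t)}. So f(t) = 1*(2·sin(3t)) = ∫₀ᵗ 2·sin(3τ) dτ

Final answer: ∫₀ᵗ 2·sin(3τ) dτ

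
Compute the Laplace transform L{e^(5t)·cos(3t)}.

L{e^(at)·cos(ωt)} = (s-a)/((s-a)² + ω²), so L{e^(5t)·cos(3t)} = (s-5)/((s-5)² + 9)

Final answer: (s-5)/((s-5)² + 9)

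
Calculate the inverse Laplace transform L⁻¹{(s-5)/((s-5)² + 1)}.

Using frequency shift, L⁻¹{(s-5)/((s-5)² + 1)} = e^(5t)·cos(t)

Final answer: e^(5t)·cos(t)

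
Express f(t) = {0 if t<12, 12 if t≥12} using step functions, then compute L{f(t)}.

f(t) = 12·u(t-12). L{u(t-12)} = e^(-12s)/s, so L{f(t)} = 12·e^(-12s)/s

Final answer: 12·e^(-12s)/s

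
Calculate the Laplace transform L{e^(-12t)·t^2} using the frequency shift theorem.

L{e^(at)·t^n} = n!/(s-a)^(n+1), so L{e^(-12t)·t^2} = 2/(s+12)^3

Final answer: 2/(s+12)^3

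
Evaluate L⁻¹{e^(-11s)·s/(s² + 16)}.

L⁻¹{s/(s² + 16)} = cos(4t). By the time shift theorem, L⁻¹{e^(-as)F(s)} = u(t-a)f(t-a) with a=11, so L⁻¹{e^(-11s)·s/(s² + 16)} = u(t-11)·cos(4(t-11))

Final answer: u(t-11)·cos(4(t-11))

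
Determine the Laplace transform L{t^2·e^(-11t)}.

L{t^n·e^(at)} = n!/(s-a)^(n+1), so L{t^2·e^(-11t)} = 2/(s+11)^3

Final answer: 2/(s+11)^3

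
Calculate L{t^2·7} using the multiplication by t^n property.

L{7} = 7/s. d^1/ds^1[1/s] = -1/s². d^2/ds^2[1/s] = 2/s^3. So L{t^2} = (-1)^{2}·2/s^3 = 2/s^3. Then L{t^2·7} = 7·2/s^3 = 14/s^3

Final answer: 14/s^3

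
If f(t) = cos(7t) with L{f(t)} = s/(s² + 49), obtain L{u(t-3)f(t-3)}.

Time shift theorem: L{u(t-a)f(t-a)} = e^(-as)F(s). Here a=3, F(s) = s/(s² + 49), so L{u(t-3)f(t-3)} = e^(-3s)·s/(s² + 49)

Final answer: e^(-3s)·s/(s² + 49)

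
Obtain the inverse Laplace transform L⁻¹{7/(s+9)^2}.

L⁻¹{n!/(s-a)^(n+1)} = t^n·e^(at) with n=1, a=-9. So L⁻¹{1/(s+9)^2} = t·e^(-9t), and L⁻¹{7/(s+9)^2} = (7/1)·t·e^(-9t) = 7·t·e^(-9t)

Final answer: 7·t·e^(-9t)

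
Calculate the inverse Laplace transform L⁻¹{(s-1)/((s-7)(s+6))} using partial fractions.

Using partial fractions, f(t) = (6e^(7t) + 7e^(-6t))/13

Final answer: (6e^(7t) + 7e^(-6t))/13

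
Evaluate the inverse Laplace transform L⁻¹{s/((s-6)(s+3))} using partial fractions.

Using partial fractions, f(t) = (6e^(6t) + 3e^(-3t))/9

Final answer: (6e^(6t) + 3e^(-3t))/9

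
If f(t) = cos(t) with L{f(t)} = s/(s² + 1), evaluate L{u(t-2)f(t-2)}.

Time shift theorem: L{u(t-a)f(t-a)} = e^(-as)F(s). Here a=2, F(s) = s/(s² + 1), so L{u(t-2)f(t-2)} = e^(-2s)·s/(s² + 1)

Final answer: e^(-2s)·s/(s² + 1)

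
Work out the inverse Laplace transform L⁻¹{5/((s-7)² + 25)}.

Using frequency shift, L⁻¹{5/((s-7)² + 25)} = e^(7t)·sin(5t)

Final answer: e^(7t)·sin(5t)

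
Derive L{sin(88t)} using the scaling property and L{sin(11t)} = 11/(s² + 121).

Using L{f(at)} = (1/a)F(s/a) with a=8: L{sin(88t)} = (1/8) · 11/((s/8)² + 121) = (1/8) · 11·64/(s² + 7744) = 88/(s² + 7744)

Final answer: 88/(s² + 7744)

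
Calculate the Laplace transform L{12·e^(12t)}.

L{e^(at)} = 1/(s-a), so L{e^(12t)} = 1/(s-12). Then L{12·e^(12t)} = 12/(s-12)

Final answer: 12/(s-12)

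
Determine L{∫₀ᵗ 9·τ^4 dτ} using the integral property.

L{∫₀ᵗ f(τ)dτ} = F(s)/s with f(t) = 9t^4. F(s) = 216/s^5, so L{∫₀ᵗ 9·τ^4 dτ} = (216/s^5)/s = 216/s^6. (Check: ∫₀ᵗ 9·τ^4 dτ = 9t^5/5.)

Final answer: 216/s^6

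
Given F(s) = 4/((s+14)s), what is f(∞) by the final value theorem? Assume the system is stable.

f(∞) = lim_{s→0} sF(s) = lim_{s→0} 4/(s+14) = 2/7

Final answer: 2/7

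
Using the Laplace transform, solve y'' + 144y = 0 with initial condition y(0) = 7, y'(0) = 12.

L{y''} + 144L{y} = 0. s²Y - 7s - 12 + 144Y = 0. Y(s² + 144) = 7s + 12. Y = (7s + 12)/(s² + 144). Inverting: y(t) = 7cos(12t) + sin(12t)

Final answer: y(t) = 7cos(12t) + sin(12t)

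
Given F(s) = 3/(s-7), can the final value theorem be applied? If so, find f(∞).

sF(s) = 3s/(s-7) has a pole at s = 7 in the right half-plane. Theorem does NOT apply (unstable system; f(t) = 3·e^(7t) grows without bound).

Final answer: Not applicable (unstable)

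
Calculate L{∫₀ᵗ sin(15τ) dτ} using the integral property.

L{∫₀ᵗ f(τ)dτ} = F(s)/s with F(s) = 15/(s² + 225), so the result is (15/(s² + 225))/s = 15/(s(s² + 225))

Final answer: 15/(s(s² + 225))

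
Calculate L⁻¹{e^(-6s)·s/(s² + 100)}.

L⁻¹{s/(s² + 100)} = cos(10t). By the time shift theorem, L⁻¹{e^(-as)F(s)} = u(t-a)f(t-a) with a=6, so L⁻¹{e^(-6s)·s/(s² + 100)} = u(t-6)·cos(10(t-6))

Final answer: u(t-6)·cos(10(t-6))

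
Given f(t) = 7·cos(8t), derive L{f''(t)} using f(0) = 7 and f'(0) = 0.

F(s) = 7s/(s² + 64). L{f''(t)} = s²F(s) - sf(0) - f'(0) = 7s³/(s² + 64) - 7s = (7s³ - 7s(s² + 64))/(s² + 64) = -448s/(s² + 64)

Final answer: -448s/(s² + 64)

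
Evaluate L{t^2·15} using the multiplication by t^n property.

L{15} = 15/s. d^1/ds^1[1/s] = -1/s². d^2/ds^2[1/s] = 2/s^3. So L{t^2} = (-1)^{2}·2/s^3 = 2/s^3. Then L{t^2·15} = 15·2/s^3 = 30/s^3

Final answer: 30/s^3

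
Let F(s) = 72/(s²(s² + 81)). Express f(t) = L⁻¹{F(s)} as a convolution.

72/(s²(s² + 81)) = (1/s²)·(72/(s² + 81)) = L{t}·L{8·sin(9t)}. So f(t) = t*(8·sin(9t)) = ∫₀ᵗ 8τ·sin(9(t-τ)) dτ

Final answer: ∫₀ᵗ 8τ·sin(9(t-τ)) dτ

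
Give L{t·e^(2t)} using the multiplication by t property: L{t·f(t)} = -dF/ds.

Using L{t^n·e^(at)} = n!/(s-a)^(n+1), L{t·e^(2t)} = 1/(s-2)^2

Final answer: 1/(s-2)^2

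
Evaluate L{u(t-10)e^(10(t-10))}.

u(t-a)f(t-a) with f(t)=e^(10t). L{e^(10t)} = 1/(s-10). By time shift: e^(-10s)/(s-10)

Final answer: e^(-10s)/(s-10)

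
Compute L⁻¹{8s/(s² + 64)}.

This is the form c·s/(s² + a²) with a = 8, c = 8. L⁻¹ = 8·cos(8t)

Final answer: 8·cos(8t)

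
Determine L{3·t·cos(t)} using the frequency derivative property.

L{cos(t)} = s/(s² + 1). Derivative: d/ds[s/(s² + 1)] = [(s² + 1) - s·2s]/(s² + 1)² = (1 - s²)/(s² + 1)². So L{t·cos(t)} = -F'(s) = (s² - 1)/(s² + 1)². Then L{3·t·cos(t)} = 3·(s² - 1)/(s² + 1)²

Final answer: 3·(s² - 1)/(s² + 1)²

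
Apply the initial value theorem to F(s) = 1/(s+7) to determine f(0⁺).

f(0⁺) = lim_{s→∞} s·1/(s+7) = lim_{s→∞} s/(s+7) = 1

Final answer: 1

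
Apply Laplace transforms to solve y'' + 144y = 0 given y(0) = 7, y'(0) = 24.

L{y''} + 144L{y} = 0. s²Y - 7s - 24 + 144Y = 0. Y(s² + 144) = 7s + 24. Y = (7s + 24)/(s² + 144). Inverting: y(t) = 7cos(12t) + 2sin(12t)

Final answer: y(t) = 7cos(12t) + 2sin(12t)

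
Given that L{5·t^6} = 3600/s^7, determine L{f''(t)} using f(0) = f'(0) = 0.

L{f''(t)} = s²F(s) - sf(0) - f'(0) = s²·3600/s^7 - 0 - 0 = 3600/s^5

Final answer: 3600/s^5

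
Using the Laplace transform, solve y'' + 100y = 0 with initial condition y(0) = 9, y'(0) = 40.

L{y''} + 100L{y} = 0. s²Y - 9s - 40 + 100Y = 0. Y(s² + 100) = 9s + 40. Y = (9s + 40)/(s² + 100). Inverting: y(t) = 9cos(10t) + 4sin(10t)

Final answer: y(t) = 9cos(10t) + 4sin(10t)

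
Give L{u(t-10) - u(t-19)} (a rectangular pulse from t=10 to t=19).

L{u(t-a)} = e^(-as)/s. L{u(t-10) - u(t-19)} = (e^(-10s) - e^(-19s))/s

Final answer: (e^(-10s) - e^(-19s))/s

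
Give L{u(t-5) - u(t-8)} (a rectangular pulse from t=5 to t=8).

L{u(t-a)} = e^(-as)/s. L{u(t-5) - u(t-8)} = (e^(-5s) - e^(-8s))/s

Final answer: (e^(-5s) - e^(-8s))/s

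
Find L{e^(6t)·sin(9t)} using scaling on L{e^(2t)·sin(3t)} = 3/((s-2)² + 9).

Scaling with a=3: L{e^(6t)·sin(9t)} = (1/3) · 3/((s/3-2)² + 9). Simplifying: 9/((s-6)² + 81)

Final answer: 9/((s-6)² + 81)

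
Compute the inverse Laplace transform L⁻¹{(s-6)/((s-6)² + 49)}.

Using frequency shift, L⁻¹{(s-6)/((s-6)² + 49)} = e^(6t)·cos(7t)

Final answer: e^(6t)·cos(7t)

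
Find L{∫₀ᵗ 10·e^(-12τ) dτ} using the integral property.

L{∫₀ᵗ f(τ)dτ} = F(s)/s with F(s) = 10/(s+12), so L{∫₀ᵗ 10·e^(-12τ) dτ} = 10/(s(s+12))

Final answer: 10/(s(s+12))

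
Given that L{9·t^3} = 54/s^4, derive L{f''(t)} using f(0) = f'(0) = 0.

L{f''(t)} = s²F(s) - sf(0) - f'(0) = s²·54/s^4 - 0 - 0 = 54/s^2

Final answer: 54/s^2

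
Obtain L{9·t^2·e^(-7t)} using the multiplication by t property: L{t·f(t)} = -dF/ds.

Using L{t^n·e^(at)} = n!/(s-a)^(n+1), L{t^2·e^(-7t)} = 2/(s+7)^3, so L{9·t^2·e^(-7t)} = 9·2/(s+7)^3 = 18/(s+7)^3

Final answer: 18/(s+7)^3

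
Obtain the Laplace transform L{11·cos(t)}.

L{cos(ωt)} = s/(s² + ω²), so L{cos(t)} = s/(s² + 1). Then L{11·cos(t)} = 11·s/(s² + 1) = 11s/(s² + 1)

Final answer: 11s/(s² + 1)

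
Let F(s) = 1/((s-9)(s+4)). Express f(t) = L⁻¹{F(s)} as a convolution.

1/((s-9)(s+4)) = (1/(s-9))·(1/(s+4)) = L{e^(9t)}·L{e^(-4t)}. So f(t) = e^(9t)*e^(-4t) = ∫₀ᵗ e^(9τ)·e^(-4(t-τ)) dτ

Final answer: ∫₀ᵗ e^(9τ)·e^(-4(t-τ)) dτ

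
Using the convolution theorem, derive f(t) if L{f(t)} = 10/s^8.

10/s^8 = (10/s)·(1/s^7) = L{10}·L{t^6/720}. By convolution, f(t) = 10*t^6/720 = ∫₀ᵗ 10·τ^6/720 dτ = 10·t^7/5040

Final answer: 10·t^7/5040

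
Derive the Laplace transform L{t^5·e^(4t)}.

L{t^n·e^(at)} = n!/(s-a)^(n+1), so L{t^5·e^(4t)} = 120/(s-4)^6

Final answer: 120/(s-4)^6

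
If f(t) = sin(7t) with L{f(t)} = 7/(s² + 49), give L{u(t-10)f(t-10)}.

Time shift theorem: L{u(t-a)f(t-a)} = e^(-as)F(s). Here a=10, F(s) = 7/(s² + 49), so L{u(t-10)f(t-10)} = e^(-10s)·7/(s² + 49)

Final answer: e^(-10s)·7/(s² + 49)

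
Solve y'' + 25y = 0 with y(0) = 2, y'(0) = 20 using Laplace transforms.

L{y''} + 25L{y} = 0. s²Y - 2s - 20 + 25Y = 0. Y(s² + 25) = 2s + 20. Y = (2s + 20)/(s² + 25). Inverting: y(t) = 2cos(5t) + 4sin(5t)

Final answer: y(t) = 2cos(5t) + 4sin(5t)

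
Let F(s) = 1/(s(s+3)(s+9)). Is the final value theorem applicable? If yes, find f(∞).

Poles of sF(s) = 1/((s+3)(s+9)) are at s = -3 and s = -9, both in the left half-plane. Theorem applies. f(∞) = lim_{s→0} sF(s) = 1/(3·9) = 1/27

Final answer: 1/27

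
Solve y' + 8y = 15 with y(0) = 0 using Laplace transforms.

sY + 8Y = 15/s. Y = 15/(s(s+8)). Partial fractions: Y = 15/8/s - 15/8/(s+8)

Final answer: y(t) = 15/8(1 - e^(-8t))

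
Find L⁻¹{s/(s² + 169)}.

This is the form c·s/(s² + a²) with a = 13. L⁻¹ = cos(13t)

Final answer: cos(13t)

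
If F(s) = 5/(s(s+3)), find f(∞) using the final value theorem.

f(∞) = lim_{s→0} s·5/(s(s+3)) = lim_{s→0} 5/(s+3) = 5/3 = 5/3

Final answer: 5/3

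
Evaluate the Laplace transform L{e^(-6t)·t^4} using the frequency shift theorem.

L{e^(at)·t^n} = n!/(s-a)^(n+1), so L{e^(-6t)·t^4} = 24/(s+6)^5

Final answer: 24/(s+6)^5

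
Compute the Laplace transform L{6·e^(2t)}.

L{e^(at)} = 1/(s-a), so L{e^(2t)} = 1/(s-2). Then L{6·e^(2t)} = 6/(s-2)

Final answer: 6/(s-2)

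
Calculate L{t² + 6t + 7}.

L{t² + 6t + 7} = 2/s³ + 6/s² + 7/s = 2/s³ + 6/s² + 7/s

Final answer: 2/s³ + 6/s² + 7/s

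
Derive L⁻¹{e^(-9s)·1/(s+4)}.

L⁻¹{1/(s+4)} = e^(-4t). By the time shift theorem, L⁻¹{e^(-as)F(s)} = u(t-a)f(t-a) with a=9, so L⁻¹{e^(-9s)·1/(s+4)} = u(t-9)·e^(-4(t-9))

Final answer: u(t-9)·e^(-4(t-9))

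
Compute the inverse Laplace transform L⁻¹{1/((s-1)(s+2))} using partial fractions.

Decompose: A/(s-1) + B/(s+2). A = 1/3, B = -1/3. f(t) = (e^t - e^(-2t))/3

Final answer: (e^t - e^(-2t))/3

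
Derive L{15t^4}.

L{t^n} = n!/s^(n+1). So L{15t^4} = 15·4!/s^5 = 360/s^5

Final answer: 360/s^5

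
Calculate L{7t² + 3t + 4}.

L{7t² + 3t + 4} = 7·2/s³ + 3/s² + 4/s = 14/s³ + 3/s² + 4/s

Final answer: 14/s³ + 3/s² + 4/s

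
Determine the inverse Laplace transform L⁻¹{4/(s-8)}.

L⁻¹{1/(s-a)} = e^(at), so L⁻¹{1/(s-8)} = e^(8t), and L⁻¹{4/(s-8)} = 4·e^(8t)

Final answer: 4·e^(8t)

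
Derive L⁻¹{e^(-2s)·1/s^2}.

L⁻¹{1/s^2} = t. By the time shift theorem, L⁻¹{e^(-as)F(s)} = u(t-a)f(t-a) with a=2, so L⁻¹{e^(-2s)·1/s^2} = u(t-2)·(t-2)

Final answer: u(t-2)·(t-2)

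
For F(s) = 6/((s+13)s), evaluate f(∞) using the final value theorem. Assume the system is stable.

f(∞) = lim_{s→0} sF(s) = lim_{s→0} 6/(s+13) = 6/13

Final answer: 6/13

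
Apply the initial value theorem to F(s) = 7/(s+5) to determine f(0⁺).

f(0⁺) = lim_{s→∞} s·7/(s+5) = lim_{s→∞} 7s/(s+5) = 7

Final answer: 7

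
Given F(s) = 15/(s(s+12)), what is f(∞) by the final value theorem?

f(∞) = lim_{s→0} s·15/(s(s+12)) = lim_{s→0} 15/(s+12) = 15/12 = 5/4

Final answer: 5/4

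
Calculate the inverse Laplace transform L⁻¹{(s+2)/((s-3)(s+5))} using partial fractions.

Using partial fractions, f(t) = (5e^(3t) + 3e^(-5t))/8

Final answer: (5e^(3t) + 3e^(-5t))/8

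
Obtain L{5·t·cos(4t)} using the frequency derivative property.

L{cos(4t)} = s/(s² + 16). Derivative: d/ds[s/(s² + 16)] = [(s² + 16) - s·2s]/(s² + 16)² = (16 - s²)/(s² + 16)². So L{t·cos(4t)} = -F'(s) = (s² - 16)/(s² + 16)². Then L{5·t·cos(4t)} = 5·(s² - 16)/(s² + 16)²

Final answer: 5·(s² - 16)/(s² + 16)²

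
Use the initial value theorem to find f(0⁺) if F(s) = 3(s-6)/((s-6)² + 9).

f(0⁺) = lim_{s→∞} sF(s) = lim_{s→∞} 3s(s-6)/((s-6)² + 9) = 3

Final answer: 3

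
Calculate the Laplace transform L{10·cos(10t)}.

L{cos(ωt)} = s/(s² + ω²), so L{cos(10t)} = s/(s² + 100). Then L{10·cos(10t)} = 10·s/(s² + 100) = 10s/(s² + 100)

Final answer: 10s/(s² + 100)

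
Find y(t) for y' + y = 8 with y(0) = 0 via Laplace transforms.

sY + Y = 8/s. Y = 8/(s(s+1)). Partial fractions: Y = 8/s - 8/(s+1)

Final answer: y(t) = 8(1 - e^(-t))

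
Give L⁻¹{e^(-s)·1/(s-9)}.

L⁻¹{1/(s-9)} = e^(9t). By the time shift theorem, L⁻¹{e^(-as)F(s)} = u(t-a)f(t-a) with a=1, so L⁻¹{e^(-s)·1/(s-9)} = u(t-1)·e^(9(t-1))

Final answer: u(t-1)·e^(9(t-1))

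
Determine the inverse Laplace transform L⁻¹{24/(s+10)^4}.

L⁻¹{n!/(s-a)^(n+1)} = t^n·e^(at) with n=3, a=-10. So L⁻¹{6/(s+10)^4} = t^3·e^(-10t), and L⁻¹{24/(s+10)^4} = (24/6)·t^3·e^(-10t) = 4·t^3·e^(-10t)

Final answer: 4·t^3·e^(-10t)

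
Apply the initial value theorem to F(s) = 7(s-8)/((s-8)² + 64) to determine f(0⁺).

f(0⁺) = lim_{s→∞} sF(s) = lim_{s→∞} 7s(s-8)/((s-8)² + 64) = 7

Final answer: 7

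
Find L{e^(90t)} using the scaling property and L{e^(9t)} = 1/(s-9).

Using L{f(at)} = (1/a)F(s/a) with a=10 and f(t) = e^(9t): L{e^(90t)} = (1/10) · 1/((s/10)-9) = (1/10) · 10/(s-90) = 1/(s-90)

Final answer: 1/(s-90)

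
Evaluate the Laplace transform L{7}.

L{7} = 7 · L{1} = 7/s

Final answer: 7/s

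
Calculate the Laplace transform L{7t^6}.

L{7t^6} = 7 · L{t^6} = 7 · 720/s^7 = 5040/s^7

Final answer: 5040/s^7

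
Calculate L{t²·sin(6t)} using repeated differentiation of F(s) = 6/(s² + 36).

F(s) = 6/(s² + 36). F'(s) = -12s/(s² + 36)². F''(s) = -12(36 - 3s²)/(s² + 36)³ = (36s² - 432)/(s² + 36)³. So L{t²·sin(6t)} = (-1)² F''(s) = (36s² - 432)/(s² + 36)³

Final answer: (36s² - 432)/(s² + 36)³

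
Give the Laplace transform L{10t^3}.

L{10t^3} = 10 · L{t^3} = 10 · 6/s^4 = 60/s^4

Final answer: 60/s^4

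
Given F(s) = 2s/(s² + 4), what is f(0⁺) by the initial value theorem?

f(0⁺) = lim_{s→∞} s·2s/(s² + 4) = lim_{s→∞} 2s²/(s² + 4) = 2

Final answer: 2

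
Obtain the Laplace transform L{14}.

L{14} = 14 · L{1} = 14/s

Final answer: 14/s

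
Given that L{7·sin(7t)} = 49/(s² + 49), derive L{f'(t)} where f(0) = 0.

L{f'(t)} = s·F(s) - f(0) = s·49/(s² + 49) - 0 = 49s/(s² + 49)

Final answer: 49s/(s² + 49)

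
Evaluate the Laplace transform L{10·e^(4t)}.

L{e^(at)} = 1/(s-a), so L{e^(4t)} = 1/(s-4). Then L{10·e^(4t)} = 10/(s-4)

Final answer: 10/(s-4)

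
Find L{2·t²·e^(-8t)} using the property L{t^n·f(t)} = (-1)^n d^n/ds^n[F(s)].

L{e^(-8t)} = 1/(s+8). d/ds[1/(s+8)] = -1/(s+8)². d²/ds²[1/(s+8)] = 2/(s+8)³. So L{t²·e^(-8t)} = (-1)² · 2/(s+8)³ = 2/(s+8)³. Then L{2·t²·e^(-8t)} = 2·2/(s+8)³ = 4/(s+8)³

Final answer: 4/(s+8)³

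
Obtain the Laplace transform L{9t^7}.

L{9t^7} = 9 · L{t^7} = 9 · 5040/s^8 = 45360/s^8

Final answer: 45360/s^8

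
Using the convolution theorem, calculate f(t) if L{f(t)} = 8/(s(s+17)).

8/(s(s+17)) = (8/s)·(1/(s+17)) = L{8}·L{e^(-17t)}. By convolution, f(t) = 8*e^(-17t) = ∫₀ᵗ 8·e^(-17τ) dτ = 8·(1 - e^(-17t))/17

Final answer: 8·(1 - e^(-17t))/17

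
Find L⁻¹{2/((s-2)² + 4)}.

Form: b/((s-a)² + b²) → e^(at)sin(bt). With a=2, b=2

Final answer: e^(2t)·sin(2t)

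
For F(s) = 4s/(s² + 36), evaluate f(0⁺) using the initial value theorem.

f(0⁺) = lim_{s→∞} s·4s/(s² + 36) = lim_{s→∞} 4s²/(s² + 36) = 4

Final answer: 4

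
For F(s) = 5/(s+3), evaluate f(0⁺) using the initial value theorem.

f(0⁺) = lim_{s→∞} s·5/(s+3) = lim_{s→∞} 5s/(s+3) = 5

Final answer: 5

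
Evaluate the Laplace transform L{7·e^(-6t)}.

L{e^(at)} = 1/(s-a), so L{e^(-6t)} = 1/(s+6). Then L{7·e^(-6t)} = 7/(s+6)

Final answer: 7/(s+6)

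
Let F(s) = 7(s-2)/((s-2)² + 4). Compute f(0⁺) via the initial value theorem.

f(0⁺) = lim_{s→∞} sF(s) = lim_{s→∞} 7s(s-2)/((s-2)² + 4) = 7

Final answer: 7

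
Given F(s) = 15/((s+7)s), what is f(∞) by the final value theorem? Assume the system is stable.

f(∞) = lim_{s→0} sF(s) = lim_{s→0} 15/(s+7) = 15/7

Final answer: 15/7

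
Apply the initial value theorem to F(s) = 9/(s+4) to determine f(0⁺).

f(0⁺) = lim_{s→∞} s·9/(s+4) = lim_{s→∞} 9s/(s+4) = 9

Final answer: 9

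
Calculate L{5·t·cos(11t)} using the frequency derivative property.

L{cos(11t)} = s/(s² + 121). Derivative: d/ds[s/(s² + 121)] = [(s² + 121) - s·2s]/(s² + 121)² = (121 - s²)/(s² + 121)². So L{t·cos(11t)} = -F'(s) = (s² - 121)/(s² + 121)². Then L{5·t·cos(11t)} = 5·(s² - 121)/(s² + 121)²

Final answer: 5·(s² - 121)/(s² + 121)²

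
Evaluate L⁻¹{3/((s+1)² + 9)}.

Form: b/((s-a)² + b²) → e^(at)sin(bt). With a=-1, b=3

Final answer: e^(-t)·sin(3t)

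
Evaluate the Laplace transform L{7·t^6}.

L{t^n} = n!/s^(n+1), so L{t^6} = 720/s^7. Then L{7·t^6} = 7·720/s^7 = 5040/s^7

Final answer: 5040/s^7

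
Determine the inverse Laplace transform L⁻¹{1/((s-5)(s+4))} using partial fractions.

Decompose: A/(s-5) + B/(s+4). A = 1/9, B = -1/9. f(t) = (e^(5t) - e^(-4t))/9

Final answer: (e^(5t) - e^(-4t))/9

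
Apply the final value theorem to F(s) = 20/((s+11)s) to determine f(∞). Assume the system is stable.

f(∞) = lim_{s→0} sF(s) = lim_{s→0} 20/(s+11) = 20/11

Final answer: 20/11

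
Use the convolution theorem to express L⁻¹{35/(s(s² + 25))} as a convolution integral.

35/(s(s² + 25)) = (1/s)·(35/(s² + 25)) = L{1}·L{7·sin(5t)}. So f(t) = 1*(7·sin(5t)) = ∫₀ᵗ 7·sin(5τ) dτ

Final answer: ∫₀ᵗ 7·sin(5τ) dτ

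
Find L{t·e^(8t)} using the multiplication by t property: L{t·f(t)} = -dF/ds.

Using L{t^n·e^(at)} = n!/(s-a)^(n+1), L{t·e^(8t)} = 1/(s-8)^2

Final answer: 1/(s-8)^2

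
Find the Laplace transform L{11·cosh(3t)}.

L{cosh(ωt)} = s/(s² - ω²), so L{cosh(3t)} = s/(s² - 9). Then L{11·cosh(3t)} = 11·s/(s² - 9) = 11s/(s² - 9)

Final answer: 11s/(s² - 9)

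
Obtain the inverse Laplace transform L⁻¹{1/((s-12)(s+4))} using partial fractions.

Decompose: A/(s-12) + B/(s+4). A = 1/16, B = -1/16. f(t) = (e^(12t) - e^(-4t))/16

Final answer: (e^(12t) - e^(-4t))/16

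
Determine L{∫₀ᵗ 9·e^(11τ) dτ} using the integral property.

L{∫₀ᵗ f(τ)dτ} = F(s)/s with F(s) = 9/(s-11), so L{∫₀ᵗ 9·e^(11τ) dτ} = 9/(s(s-11))

Final answer: 9/(s(s-11))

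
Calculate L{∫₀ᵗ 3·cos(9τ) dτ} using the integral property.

L{∫₀ᵗ f(τ)dτ} = F(s)/s with F(s) = 3s/(s² + 81), so the result is (3s/(s² + 81))/s = 3/(s² + 81)

Final answer: 3/(s² + 81)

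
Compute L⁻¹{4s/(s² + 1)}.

This is the form c·s/(s² + a²) with a = 1, c = 4. L⁻¹ = 4·cos(t)

Final answer: 4·cos(t)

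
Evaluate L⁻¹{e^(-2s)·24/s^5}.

L⁻¹{24/s^5} = t^4. By the time shift theorem, L⁻¹{e^(-as)F(s)} = u(t-a)f(t-a) with a=2, so L⁻¹{e^(-2s)·24/s^5} = u(t-2)·(t-2)^4

Final answer: u(t-2)·(t-2)^4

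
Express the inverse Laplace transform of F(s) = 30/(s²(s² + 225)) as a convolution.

30/(s²(s² + 225)) = (1/s²)·(30/(s² + 225)) = L{t}·L{2·sin(15t)}. So f(t) = t*(2·sin(15t)) = ∫₀ᵗ 2τ·sin(15(t-τ)) dτ

Final answer: ∫₀ᵗ 2τ·sin(15(t-τ)) dτ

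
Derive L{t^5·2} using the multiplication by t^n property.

L{2} = 2/s. d^1/ds^1[1/s] = -1/s². d^2/ds^2[1/s] = 2/s^3. d^3/ds^3[1/s] = -6/s^4. d^4/ds^4[1/s] = 24/s^5. d^5/ds^5[1/s] = -120/s^6. So L{t^5} = (-1)^{5}·-120/s^6 = 120/s^6. Then L{t^5·2} = 2·120/s^6 = 240/s^6

Final answer: 240/s^6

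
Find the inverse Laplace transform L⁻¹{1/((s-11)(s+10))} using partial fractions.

Decompose: A/(s-11) + B/(s+10). A = 1/21, B = -1/21. f(t) = (e^(11t) - e^(-10t))/21

Final answer: (e^(11t) - e^(-10t))/21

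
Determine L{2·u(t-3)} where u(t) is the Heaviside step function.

L{u(t-a)} = e^(-as)/s. Here a=3, so L{u(t-3)} = e^(-3s)/s, and L{2·u(t-3)} = 2·e^(-3s)/s

Final answer: 2·e^(-3s)/s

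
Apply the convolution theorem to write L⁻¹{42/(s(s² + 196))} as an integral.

42/(s(s² + 196)) = (1/s)·(42/(s² + 196)) = L{1}·L{3·sin(14t)}. So f(t) = 1*(3·sin(14t)) = ∫₀ᵗ 3·sin(14τ) dτ

Final answer: ∫₀ᵗ 3·sin(14τ) dτ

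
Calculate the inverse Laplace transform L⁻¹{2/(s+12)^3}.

L⁻¹{n!/(s-a)^(n+1)} = t^n·e^(at), so L⁻¹{2/(s+12)^3} = t^2·e^(-12t)

Final answer: t^2·e^(-12t)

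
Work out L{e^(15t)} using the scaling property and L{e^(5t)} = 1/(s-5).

Using L{f(at)} = (1/a)F(s/a) with a=3 and f(t) = e^(5t): L{e^(15t)} = (1/3) · 1/((s/3)-5) = (1/3) · 3/(s-15) = 1/(s-15)

Final answer: 1/(s-15)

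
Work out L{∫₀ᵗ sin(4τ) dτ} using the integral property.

L{∫₀ᵗ f(τ)dτ} = F(s)/s with F(s) = 4/(s² + 16), so the result is (4/(s² + 16))/s = 4/(s(s² + 16))

Final answer: 4/(s(s² + 16))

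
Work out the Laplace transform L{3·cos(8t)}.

L{cos(ωt)} = s/(s² + ω²), so L{cos(8t)} = s/(s² + 64). Then L{3·cos(8t)} = 3·s/(s² + 64) = 3s/(s² + 64)

Final answer: 3s/(s² + 64)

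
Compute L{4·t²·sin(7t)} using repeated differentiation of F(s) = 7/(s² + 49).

F(s) = 7/(s² + 49). F'(s) = -14s/(s² + 49)². F''(s) = -14(49 - 3s²)/(s² + 49)³ = (42s² - 686)/(s² + 49)³. So L{t²·sin(7t)} = (-1)² F''(s) = (42s² - 686)/(s² + 49)³. Then L{4·t²·sin(7t)} = 4·(42s² - 686)/(s² + 49)³ = (168s² - 2744)/(s² + 49)³

Final answer: (168s² - 2744)/(s² + 49)³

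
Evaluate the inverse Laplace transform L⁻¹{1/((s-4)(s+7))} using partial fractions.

Decompose: A/(s-4) + B/(s+7). A = 1/11, B = -1/11. f(t) = (e^(4t) - e^(-7t))/11

Final answer: (e^(4t) - e^(-7t))/11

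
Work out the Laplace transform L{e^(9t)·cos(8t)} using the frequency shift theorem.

Frequency shift: L{e^(at)f(t)} = F(s-a). L{e^(9t)·cos(8t)} = (s-9)/((s-9)² + 64)

Final answer: (s-9)/((s-9)² + 64)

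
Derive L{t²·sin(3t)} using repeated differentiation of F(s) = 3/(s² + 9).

F(s) = 3/(s² + 9). F'(s) = -6s/(s² + 9)². F''(s) = -6(9 - 3s²)/(s² + 9)³ = (18s² - 54)/(s² + 9)³. So L{t²·sin(3t)} = (-1)² F''(s) = (18s² - 54)/(s² + 9)³

Final answer: (18s² - 54)/(s² + 9)³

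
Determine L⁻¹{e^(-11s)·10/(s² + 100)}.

L⁻¹{10/(s² + 100)} = sin(10t). By the time shift theorem, L⁻¹{e^(-as)F(s)} = u(t-a)f(t-a) with a=11, so L⁻¹{e^(-11s)·10/(s² + 100)} = u(t-11)·sin(10(t-11))

Final answer: u(t-11)·sin(10(t-11))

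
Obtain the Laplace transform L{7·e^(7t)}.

L{e^(at)} = 1/(s-a), so L{e^(7t)} = 1/(s-7). Then L{7·e^(7t)} = 7/(s-7)

Final answer: 7/(s-7)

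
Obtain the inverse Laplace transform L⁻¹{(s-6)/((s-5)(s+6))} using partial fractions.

Using partial fractions, f(t) = (-e^(5t) + 12e^(-6t))/11

Final answer: (-e^(5t) + 12e^(-6t))/11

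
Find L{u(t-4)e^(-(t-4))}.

u(t-a)f(t-a) with f(t)=e^(-t). L{e^(-t)} = 1/(s+1). By time shift: e^(-4s)/(s+1)

Final answer: e^(-4s)/(s+1)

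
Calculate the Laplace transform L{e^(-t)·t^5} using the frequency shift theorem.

L{e^(at)·t^n} = n!/(s-a)^(n+1), so L{e^(-t)·t^5} = 120/(s+1)^6

Final answer: 120/(s+1)^6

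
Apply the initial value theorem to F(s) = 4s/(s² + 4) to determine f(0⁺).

f(0⁺) = lim_{s→∞} s·4s/(s² + 4) = lim_{s→∞} 4s²/(s² + 4) = 4

Final answer: 4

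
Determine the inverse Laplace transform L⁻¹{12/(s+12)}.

L⁻¹{1/(s-a)} = e^(at), so L⁻¹{1/(s+12)} = e^(-12t), and L⁻¹{12/(s+12)} = 12·e^(-12t)

Final answer: 12·e^(-12t)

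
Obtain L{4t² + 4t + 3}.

L{4t² + 4t + 3} = 4·2/s³ + 4/s² + 3/s = 8/s³ + 4/s² + 3/s

Final answer: 8/s³ + 4/s² + 3/s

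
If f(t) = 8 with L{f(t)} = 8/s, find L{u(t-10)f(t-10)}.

Time shift theorem: L{u(t-a)f(t-a)} = e^(-as)F(s). Here a=10, F(s) = 8/s, so L{u(t-10)f(t-10)} = e^(-10s)·8/s

Final answer: e^(-10s)·8/s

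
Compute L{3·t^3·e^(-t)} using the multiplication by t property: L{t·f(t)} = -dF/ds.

Using L{t^n·e^(at)} = n!/(s-a)^(n+1), L{t^3·e^(-t)} = 6/(s+1)^4, so L{3·t^3·e^(-t)} = 3·6/(s+1)^4 = 18/(s+1)^4

Final answer: 18/(s+1)^4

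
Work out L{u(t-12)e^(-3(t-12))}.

u(t-a)f(t-a) with f(t)=e^(-3t). L{e^(-3t)} = 1/(s+3). By time shift: e^(-12s)/(s+3)

Final answer: e^(-12s)/(s+3)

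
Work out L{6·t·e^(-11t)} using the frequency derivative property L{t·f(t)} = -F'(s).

L{e^(-11t)} = 1/(s+11). By frequency derivative: L{t·e^(-11t)} = -d/ds[1/(s+11)] = -(-1)/(s+11)² = 1/(s+11)². Then L{6·t·e^(-11t)} = 6·1/(s+11)² = 6/(s+11)²

Final answer: 6/(s+11)²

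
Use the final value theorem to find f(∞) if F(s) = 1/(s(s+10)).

f(∞) = lim_{s→0} s·1/(s(s+10)) = lim_{s→0} 1/(s+10) = 1/10 = 1/10

Final answer: 1/10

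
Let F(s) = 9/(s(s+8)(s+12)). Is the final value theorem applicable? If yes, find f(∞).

Poles of sF(s) = 9/((s+8)(s+12)) are at s = -8 and s = -12, both in the left half-plane. Theorem applies. f(∞) = lim_{s→0} sF(s) = 9/(8·12) = 3/32

Final answer: 3/32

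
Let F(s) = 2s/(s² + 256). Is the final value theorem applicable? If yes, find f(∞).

The final value theorem requires all poles of sF(s) in the left half-plane. sF(s) = 2s²/(s² + 256) has poles at s = ±16i (imaginary axis). Theorem does NOT apply (oscillatory system).

Final answer: Not applicable (oscillatory)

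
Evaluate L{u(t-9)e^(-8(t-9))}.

u(t-a)f(t-a) with f(t)=e^(-8t). L{e^(-8t)} = 1/(s+8). By time shift: e^(-9s)/(s+8)

Final answer: e^(-9s)/(s+8)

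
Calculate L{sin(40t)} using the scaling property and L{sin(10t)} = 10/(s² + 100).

Using L{f(at)} = (1/a)F(s/a) with a=4: L{sin(40t)} = (1/4) · 10/((s/4)² + 100) = (1/4) · 10·16/(s² + 1600) = 40/(s² + 1600)

Final answer: 40/(s² + 1600)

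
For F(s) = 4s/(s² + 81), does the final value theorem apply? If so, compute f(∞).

The final value theorem requires all poles of sF(s) in the left half-plane. sF(s) = 4s²/(s² + 81) has poles at s = ±9i (imaginary axis). Theorem does NOT apply (oscillatory system).

Final answer: Not applicable (oscillatory)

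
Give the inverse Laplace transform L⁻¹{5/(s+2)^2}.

L⁻¹{n!/(s-a)^(n+1)} = t^n·e^(at) with n=1, a=-2. So L⁻¹{1/(s+2)^2} = t·e^(-2t), and L⁻¹{5/(s+2)^2} = (5/1)·t·e^(-2t) = 5·t·e^(-2t)

Final answer: 5·t·e^(-2t)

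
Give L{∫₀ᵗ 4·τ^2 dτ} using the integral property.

L{∫₀ᵗ f(τ)dτ} = F(s)/s with f(t) = 4t^2. F(s) = 8/s^3, so L{∫₀ᵗ 4·τ^2 dτ} = (8/s^3)/s = 8/s^4. (Check: ∫₀ᵗ 4·τ^2 dτ = 4t^3/3.)

Final answer: 8/s^4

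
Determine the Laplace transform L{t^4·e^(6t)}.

L{t^n·e^(at)} = n!/(s-a)^(n+1), so L{t^4·e^(6t)} = 24/(s-6)^5

Final answer: 24/(s-6)^5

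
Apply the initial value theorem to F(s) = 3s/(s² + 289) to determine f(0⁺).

f(0⁺) = lim_{s→∞} s·3s/(s² + 289) = lim_{s→∞} 3s²/(s² + 289) = 3

Final answer: 3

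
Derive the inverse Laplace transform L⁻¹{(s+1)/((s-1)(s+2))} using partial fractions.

Using partial fractions, f(t) = (2e^t + e^(-2t))/3

Final answer: (2e^t + e^(-2t))/3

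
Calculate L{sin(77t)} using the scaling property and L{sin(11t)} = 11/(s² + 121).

Using L{f(at)} = (1/a)F(s/a) with a=7: L{sin(77t)} = (1/7) · 11/((s/7)² + 121) = (1/7) · 11·49/(s² + 5929) = 77/(s² + 5929)

Final answer: 77/(s² + 5929)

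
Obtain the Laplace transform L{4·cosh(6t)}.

L{cosh(ωt)} = s/(s² - ω²), so L{cosh(6t)} = s/(s² - 36). Then L{4·cosh(6t)} = 4·s/(s² - 36) = 4s/(s² - 36)

Final answer: 4s/(s² - 36)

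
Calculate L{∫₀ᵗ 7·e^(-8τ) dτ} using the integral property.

L{∫₀ᵗ f(τ)dτ} = F(s)/s with F(s) = 7/(s+8), so L{∫₀ᵗ 7·e^(-8τ) dτ} = 7/(s(s+8))

Final answer: 7/(s(s+8))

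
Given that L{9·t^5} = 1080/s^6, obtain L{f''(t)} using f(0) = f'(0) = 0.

L{f''(t)} = s²F(s) - sf(0) - f'(0) = s²·1080/s^6 - 0 - 0 = 1080/s^4

Final answer: 1080/s^4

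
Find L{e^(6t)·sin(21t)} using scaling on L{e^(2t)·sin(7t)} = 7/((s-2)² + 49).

Scaling with a=3: L{e^(6t)·sin(21t)} = (1/3) · 7/((s/3-2)² + 49). Simplifying: 21/((s-6)² + 441)

Final answer: 21/((s-6)² + 441)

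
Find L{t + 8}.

L{t + 8} = L{t} + 8·L{1} = 1/s² + 8/s

Final answer: 1/s² + 8/s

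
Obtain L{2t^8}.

L{t^n} = n!/s^(n+1). So L{2t^8} = 2·8!/s^9 = 80640/s^9

Final answer: 80640/s^9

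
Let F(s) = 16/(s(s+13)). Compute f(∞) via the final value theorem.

f(∞) = lim_{s→0} s·16/(s(s+13)) = lim_{s→0} 16/(s+13) = 16/13 = 16/13

Final answer: 16/13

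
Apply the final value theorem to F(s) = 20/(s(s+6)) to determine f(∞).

f(∞) = lim_{s→0} s·20/(s(s+6)) = lim_{s→0} 20/(s+6) = 20/6 = 10/3

Final answer: 10/3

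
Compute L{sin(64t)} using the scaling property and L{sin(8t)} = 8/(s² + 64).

Using L{f(at)} = (1/a)F(s/a) with a=8: L{sin(64t)} = (1/8) · 8/((s/8)² + 64) = (1/8) · 8·64/(s² + 4096) = 64/(s² + 4096)

Final answer: 64/(s² + 4096)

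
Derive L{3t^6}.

L{t^n} = n!/s^(n+1). So L{3t^6} = 3·6!/s^7 = 2160/s^7

Final answer: 2160/s^7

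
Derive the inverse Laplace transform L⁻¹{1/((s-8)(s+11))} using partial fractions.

Decompose: A/(s-8) + B/(s+11). A = 1/19, B = -1/19. f(t) = (e^(8t) - e^(-11t))/19

Final answer: (e^(8t) - e^(-11t))/19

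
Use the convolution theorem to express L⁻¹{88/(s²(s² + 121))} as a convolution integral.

88/(s²(s² + 121)) = (1/s²)·(88/(s² + 121)) = L{t}·L{8·sin(11t)}. So f(t) = t*(8·sin(11t)) = ∫₀ᵗ 8τ·sin(11(t-τ)) dτ

Final answer: ∫₀ᵗ 8τ·sin(11(t-τ)) dτ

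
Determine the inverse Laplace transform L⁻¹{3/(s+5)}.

L⁻¹{1/(s-a)} = e^(at), so L⁻¹{1/(s+5)} = e^(-5t), and L⁻¹{3/(s+5)} = 3·e^(-5t)

Final answer: 3·e^(-5t)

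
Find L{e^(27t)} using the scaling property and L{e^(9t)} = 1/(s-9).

Using L{f(at)} = (1/a)F(s/a) with a=3 and f(t) = e^(9t): L{e^(27t)} = (1/3) · 1/((s/3)-9) = (1/3) · 3/(s-27) = 1/(s-27)

Final answer: 1/(s-27)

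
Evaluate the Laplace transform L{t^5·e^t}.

L{t^n·e^(at)} = n!/(s-a)^(n+1), so L{t^5·e^t} = 120/(s-1)^6

Final answer: 120/(s-1)^6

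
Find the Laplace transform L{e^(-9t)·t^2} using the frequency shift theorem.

L{e^(at)·t^n} = n!/(s-a)^(n+1), so L{e^(-9t)·t^2} = 2/(s+9)^3

Final answer: 2/(s+9)^3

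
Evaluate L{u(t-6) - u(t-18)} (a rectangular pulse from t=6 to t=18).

L{u(t-a)} = e^(-as)/s. L{u(t-6) - u(t-18)} = (e^(-6s) - e^(-18s))/s

Final answer: (e^(-6s) - e^(-18s))/s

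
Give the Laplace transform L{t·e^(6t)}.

L{t^n·e^(at)} = n!/(s-a)^(n+1), so L{t·e^(6t)} = 1/(s-6)^2

Final answer: 1/(s-6)^2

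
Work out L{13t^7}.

L{t^n} = n!/s^(n+1). So L{13t^7} = 13·7!/s^8 = 65520/s^8

Final answer: 65520/s^8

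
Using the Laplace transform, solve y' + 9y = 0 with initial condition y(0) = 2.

L{y'} + 9L{y} = 0. sY - 2 + 9Y = 0. Y(s+9) = 2. Y = 2/(s+9)

Final answer: y(t) = 2e^(-9t)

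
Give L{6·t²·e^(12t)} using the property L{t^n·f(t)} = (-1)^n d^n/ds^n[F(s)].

L{e^(12t)} = 1/(s-12). d/ds[1/(s-12)] = -1/(s-12)². d²/ds²[1/(s-12)] = 2/(s-12)³. So L{t²·e^(12t)} = (-1)² · 2/(s-12)³ = 2/(s-12)³. Then L{6·t²·e^(12t)} = 6·2/(s-12)³ = 12/(s-12)³

Final answer: 12/(s-12)³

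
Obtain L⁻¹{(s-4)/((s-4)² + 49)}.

Using frequency shift: L⁻¹{(s-a)/((s-a)² + b²)} = e^(at)cos(bt). Here a=4, b=7

Final answer: e^(4t)·cos(7t)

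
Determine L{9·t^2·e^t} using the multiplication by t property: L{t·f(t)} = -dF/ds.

Using L{t^n·e^(at)} = n!/(s-a)^(n+1), L{t^2·e^t} = 2/(s-1)^3, so L{9·t^2·e^t} = 9·2/(s-1)^3 = 18/(s-1)^3

Final answer: 18/(s-1)^3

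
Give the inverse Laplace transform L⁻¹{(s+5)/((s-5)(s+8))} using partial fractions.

Using partial fractions, f(t) = (10e^(5t) + 3e^(-8t))/13

Final answer: (10e^(5t) + 3e^(-8t))/13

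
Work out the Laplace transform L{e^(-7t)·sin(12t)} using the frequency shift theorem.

Frequency shift: L{e^(at)f(t)} = F(s-a). L{e^(-7t)·sin(12t)} = 12/((s+7)² + 144)

Final answer: 12/((s+7)² + 144)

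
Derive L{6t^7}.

L{t^n} = n!/s^(n+1). So L{6t^7} = 6·7!/s^8 = 30240/s^8

Final answer: 30240/s^8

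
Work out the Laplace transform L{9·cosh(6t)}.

L{cosh(ωt)} = s/(s² - ω²), so L{cosh(6t)} = s/(s² - 36). Then L{9·cosh(6t)} = 9·s/(s² - 36) = 9s/(s² - 36)

Final answer: 9s/(s² - 36)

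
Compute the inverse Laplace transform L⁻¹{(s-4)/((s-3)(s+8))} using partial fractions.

Using partial fractions, f(t) = (-e^(3t) + 12e^(-8t))/11

Final answer: (-e^(3t) + 12e^(-8t))/11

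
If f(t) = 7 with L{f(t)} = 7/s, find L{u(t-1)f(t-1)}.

Time shift theorem: L{u(t-a)f(t-a)} = e^(-as)F(s). Here a=1, F(s) = 7/s, so L{u(t-1)f(t-1)} = e^(-s)·7/s

Final answer: e^(-s)·7/s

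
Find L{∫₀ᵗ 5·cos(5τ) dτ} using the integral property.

L{∫₀ᵗ f(τ)dτ} = F(s)/s with F(s) = 5s/(s² + 25), so the result is (5s/(s² + 25))/s = 5/(s² + 25)

Final answer: 5/(s² + 25)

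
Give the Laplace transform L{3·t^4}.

L{t^n} = n!/s^(n+1), so L{t^4} = 24/s^5. Then L{3·t^4} = 3·24/s^5 = 72/s^5

Final answer: 72/s^5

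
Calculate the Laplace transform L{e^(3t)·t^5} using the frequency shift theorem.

L{e^(at)·t^n} = n!/(s-a)^(n+1), so L{e^(3t)·t^5} = 120/(s-3)^6

Final answer: 120/(s-3)^6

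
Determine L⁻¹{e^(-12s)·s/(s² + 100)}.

L⁻¹{s/(s² + 100)} = cos(10t). By the time shift theorem, L⁻¹{e^(-as)F(s)} = u(t-a)f(t-a) with a=12, so L⁻¹{e^(-12s)·s/(s² + 100)} = u(t-12)·cos(10(t-12))

Final answer: u(t-12)·cos(10(t-12))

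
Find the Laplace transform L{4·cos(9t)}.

L{cos(ωt)} = s/(s² + ω²), so L{cos(9t)} = s/(s² + 81). Then L{4·cos(9t)} = 4·s/(s² + 81) = 4s/(s² + 81)

Final answer: 4s/(s² + 81)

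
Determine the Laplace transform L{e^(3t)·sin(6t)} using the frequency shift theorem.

Frequency shift: L{e^(at)f(t)} = F(s-a). L{e^(3t)·sin(6t)} = 6/((s-3)² + 36)

Final answer: 6/((s-3)² + 36)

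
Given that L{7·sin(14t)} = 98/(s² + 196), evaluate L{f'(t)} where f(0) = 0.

L{f'(t)} = s·F(s) - f(0) = s·98/(s² + 196) - 0 = 98s/(s² + 196)

Final answer: 98s/(s² + 196)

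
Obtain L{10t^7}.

L{t^n} = n!/s^(n+1). So L{10t^7} = 10·7!/s^8 = 50400/s^8

Final answer: 50400/s^8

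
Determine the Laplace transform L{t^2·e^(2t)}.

L{t^n·e^(at)} = n!/(s-a)^(n+1), so L{t^2·e^(2t)} = 2/(s-2)^3

Final answer: 2/(s-2)^3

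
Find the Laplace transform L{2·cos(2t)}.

L{cos(ωt)} = s/(s² + ω²), so L{cos(2t)} = s/(s² + 4). Then L{2·cos(2t)} = 2·s/(s² + 4) = 2s/(s² + 4)

Final answer: 2s/(s² + 4)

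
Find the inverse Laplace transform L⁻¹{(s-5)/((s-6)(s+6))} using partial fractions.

Using partial fractions, f(t) = (e^(6t) + 11e^(-6t))/12

Final answer: (e^(6t) + 11e^(-6t))/12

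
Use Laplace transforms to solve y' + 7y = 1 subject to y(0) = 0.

sY + 7Y = 1/s. Y = 1/(s(s+7)). Partial fractions: Y = 1/7/s - 1/7/(s+7)

Final answer: y(t) = 1/7(1 - e^(-7t))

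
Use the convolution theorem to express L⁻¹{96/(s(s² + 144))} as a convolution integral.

96/(s(s² + 144)) = (1/s)·(96/(s² + 144)) = L{1}·L{8·sin(12t)}. So f(t) = 1*(8·sin(12t)) = ∫₀ᵗ 8·sin(12τ) dτ

Final answer: ∫₀ᵗ 8·sin(12τ) dτ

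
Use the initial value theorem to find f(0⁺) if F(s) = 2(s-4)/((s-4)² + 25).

f(0⁺) = lim_{s→∞} sF(s) = lim_{s→∞} 2s(s-4)/((s-4)² + 25) = 2

Final answer: 2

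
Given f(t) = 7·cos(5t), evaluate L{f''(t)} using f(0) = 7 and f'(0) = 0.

F(s) = 7s/(s² + 25). L{f''(t)} = s²F(s) - sf(0) - f'(0) = 7s³/(s² + 25) - 7s = (7s³ - 7s(s² + 25))/(s² + 25) = -175s/(s² + 25)

Final answer: -175s/(s² + 25)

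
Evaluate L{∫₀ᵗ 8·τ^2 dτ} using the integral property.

L{∫₀ᵗ f(τ)dτ} = F(s)/s with f(t) = 8t^2. F(s) = 16/s^3, so L{∫₀ᵗ 8·τ^2 dτ} = (16/s^3)/s = 16/s^4. (Check: ∫₀ᵗ 8·τ^2 dτ = 8t^3/3.)

Final answer: 16/s^4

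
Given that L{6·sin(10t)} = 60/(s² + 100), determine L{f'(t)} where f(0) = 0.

L{f'(t)} = s·F(s) - f(0) = s·60/(s² + 100) - 0 = 60s/(s² + 100)

Final answer: 60s/(s² + 100)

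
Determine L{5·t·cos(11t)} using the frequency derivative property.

L{cos(11t)} = s/(s² + 121). Derivative: d/ds[s/(s² + 121)] = [(s² + 121) - s·2s]/(s² + 121)² = (121 - s²)/(s² + 121)². So L{t·cos(11t)} = -F'(s) = (s² - 121)/(s² + 121)². Then L{5·t·cos(11t)} = 5·(s² - 121)/(s² + 121)²

Final answer: 5·(s² - 121)/(s² + 121)²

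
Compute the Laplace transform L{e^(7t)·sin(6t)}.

L{e^(at)·sin(ωt)} = ω/((s-a)² + ω²), so L{e^(7t)·sin(6t)} = 6/((s-7)² + 36)

Final answer: 6/((s-7)² + 36)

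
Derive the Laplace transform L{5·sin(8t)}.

L{sin(ωt)} = ω/(s² + ω²), so L{sin(8t)} = 8/(s² + 64). Then L{5·sin(8t)} = 5·8/(s² + 64) = 40/(s² + 64)

Final answer: 40/(s² + 64)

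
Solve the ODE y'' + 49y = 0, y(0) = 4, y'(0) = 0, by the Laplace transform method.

L{y''} + 49L{y} = 0. s²Y - 4s - 0 + 49Y = 0. Y(s² + 49) = 4s. Y = (4s)/(s² + 49). Inverting: y(t) = 4cos(7t)

Final answer: y(t) = 4cos(7t)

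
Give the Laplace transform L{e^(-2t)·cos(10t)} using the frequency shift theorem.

Frequency shift: L{e^(at)f(t)} = F(s-a). L{e^(-2t)·cos(10t)} = (s+2)/((s+2)² + 100)

Final answer: (s+2)/((s+2)² + 100)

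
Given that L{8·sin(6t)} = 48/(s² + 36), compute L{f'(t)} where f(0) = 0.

L{f'(t)} = s·F(s) - f(0) = s·48/(s² + 36) - 0 = 48s/(s² + 36)

Final answer: 48s/(s² + 36)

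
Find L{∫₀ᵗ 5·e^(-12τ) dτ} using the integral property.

L{∫₀ᵗ f(τ)dτ} = F(s)/s with F(s) = 5/(s+12), so L{∫₀ᵗ 5·e^(-12τ) dτ} = 5/(s(s+12))

Final answer: 5/(s(s+12))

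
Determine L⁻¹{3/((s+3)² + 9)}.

Form: b/((s-a)² + b²) → e^(at)sin(bt). With a=-3, b=3

Final answer: e^(-3t)·sin(3t)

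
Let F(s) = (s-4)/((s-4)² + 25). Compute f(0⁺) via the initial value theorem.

f(0⁺) = lim_{s→∞} sF(s) = lim_{s→∞} s(s-4)/((s-4)² + 25) = 1

Final answer: 1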